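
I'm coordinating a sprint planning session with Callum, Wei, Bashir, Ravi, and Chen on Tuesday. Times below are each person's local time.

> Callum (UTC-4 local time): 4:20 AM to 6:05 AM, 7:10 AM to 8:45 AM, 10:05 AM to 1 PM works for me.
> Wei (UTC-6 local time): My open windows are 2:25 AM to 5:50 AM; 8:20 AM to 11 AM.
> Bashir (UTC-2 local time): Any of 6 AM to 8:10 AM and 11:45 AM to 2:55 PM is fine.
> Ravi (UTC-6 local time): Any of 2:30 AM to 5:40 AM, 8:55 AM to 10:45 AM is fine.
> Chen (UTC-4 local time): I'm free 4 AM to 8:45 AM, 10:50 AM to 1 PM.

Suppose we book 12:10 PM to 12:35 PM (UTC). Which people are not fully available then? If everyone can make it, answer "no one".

Bashir, Ravi, Wei

Callum in UTC: 08:20-10:05, 11:10-12:45, 14:05-17:00 (add 4h to convert from UTC-4).
Wei in UTC: 08:25-11:50, 14:20-17:00 (add 6h to convert from UTC-6).
Bashir in UTC: 08:00-10:10, 13:45-16:55 (add 2h to convert from UTC-2).
Ravi in UTC: 08:30-11:40, 14:55-16:45 (add 6h to convert from UTC-6).
Chen in UTC: 08:00-12:45, 14:50-17:00 (add 4h to convert from UTC-4).
Callum: free for 12:10-12:35. Wei: not fully free for 12:10-12:35. Bashir: not fully free for 12:10-12:35. Ravi: not fully free for 12:10-12:35. Chen: free for 12:10-12:35.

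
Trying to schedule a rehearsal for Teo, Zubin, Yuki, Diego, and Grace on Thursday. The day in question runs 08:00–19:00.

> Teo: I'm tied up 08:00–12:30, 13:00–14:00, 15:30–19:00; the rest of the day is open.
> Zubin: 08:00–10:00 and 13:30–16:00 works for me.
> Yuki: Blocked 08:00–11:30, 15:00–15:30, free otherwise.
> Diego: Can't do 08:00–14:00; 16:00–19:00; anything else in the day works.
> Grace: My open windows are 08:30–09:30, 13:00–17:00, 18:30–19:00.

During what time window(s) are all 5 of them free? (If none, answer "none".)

Teo free: 12:30-13:00, 14:00-15:30 (invert busy blocks within the working day).
Zubin free: 08:00-10:00, 13:30-16:00.
Yuki free: 11:30-15:00, 15:30-19:00 (invert busy blocks within the working day).
Diego free: 14:00-16:00 (invert busy blocks within the working day).
Grace free: 08:30-09:30, 13:00-17:00, 18:30-19:00.
Teo ∩ Zubin: 14:00-15:30.
Teo ∩ Zubin ∩ Yuki: 14:00-15:00.
Teo ∩ Zubin ∩ Yuki ∩ Diego: 14:00-15:00.
Teo ∩ Zubin ∩ Yuki ∩ Diego ∩ Grace: 14:00-15:00.
So the common availability across everyone is 14:00-15:00.

14:00-15:00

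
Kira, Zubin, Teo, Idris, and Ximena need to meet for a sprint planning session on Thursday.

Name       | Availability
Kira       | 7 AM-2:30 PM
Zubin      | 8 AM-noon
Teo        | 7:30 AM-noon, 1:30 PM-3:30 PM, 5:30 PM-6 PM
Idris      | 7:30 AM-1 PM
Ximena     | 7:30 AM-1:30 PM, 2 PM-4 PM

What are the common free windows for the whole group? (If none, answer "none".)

Kira ∩ Zubin: 08:00-12:00.
Kira ∩ Zubin ∩ Teo: 08:00-12:00.
Kira ∩ Zubin ∩ Teo ∩ Idris: 08:00-12:00.
Kira ∩ Zubin ∩ Teo ∩ Idris ∩ Ximena: 08:00-12:00.
So the common availability across everyone is 08:00-12:00.

08:00-12:00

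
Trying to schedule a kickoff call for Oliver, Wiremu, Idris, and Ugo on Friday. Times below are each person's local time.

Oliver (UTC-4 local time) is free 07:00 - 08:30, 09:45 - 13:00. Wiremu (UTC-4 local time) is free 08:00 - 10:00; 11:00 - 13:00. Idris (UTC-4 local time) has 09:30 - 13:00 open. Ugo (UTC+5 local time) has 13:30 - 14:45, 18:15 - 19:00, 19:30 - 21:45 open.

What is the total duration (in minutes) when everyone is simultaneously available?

120

Oliver in UTC: 11:00-12:30, 13:45-17:00 (add 4h to convert from UTC-4).
Wiremu in UTC: 12:00-14:00, 15:00-17:00 (add 4h to convert from UTC-4).
Idris in UTC: 13:30-17:00 (add 4h to convert from UTC-4).
Ugo in UTC: 08:30-09:45, 13:15-14:00, 14:30-16:45 (subtract 5h to convert from UTC+5).
Oliver ∩ Wiremu: 12:00-12:30, 13:45-14:00, 15:00-17:00.
Oliver ∩ Wiremu ∩ Idris: 13:45-14:00, 15:00-17:00.
Oliver ∩ Wiremu ∩ Idris ∩ Ugo: 13:45-14:00, 15:00-16:45.
So the common availability across everyone is 13:45-14:00, 15:00-16:45.
Summing the common windows: 15 + 105 = 120 minutes.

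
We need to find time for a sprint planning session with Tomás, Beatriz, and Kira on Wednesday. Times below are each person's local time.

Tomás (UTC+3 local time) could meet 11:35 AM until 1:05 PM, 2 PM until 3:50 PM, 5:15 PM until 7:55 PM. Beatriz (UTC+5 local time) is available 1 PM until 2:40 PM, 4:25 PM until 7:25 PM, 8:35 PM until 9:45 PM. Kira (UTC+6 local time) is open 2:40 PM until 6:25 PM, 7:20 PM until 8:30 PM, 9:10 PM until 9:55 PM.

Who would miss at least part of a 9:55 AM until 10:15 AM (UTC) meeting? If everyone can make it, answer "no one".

Tomás in UTC: 08:35-10:05, 11:00-12:50, 14:15-16:55 (subtract 3h to convert from UTC+3).
Beatriz in UTC: 08:00-09:40, 11:25-14:25, 15:35-16:45 (subtract 5h to convert from UTC+5).
Kira in UTC: 08:40-12:25, 13:20-14:30, 15:10-15:55 (subtract 6h to convert from UTC+6).
Tomás: not fully free for 09:55-10:15. Beatriz: not fully free for 09:55-10:15. Kira: free for 09:55-10:15.

Beatriz, Tomás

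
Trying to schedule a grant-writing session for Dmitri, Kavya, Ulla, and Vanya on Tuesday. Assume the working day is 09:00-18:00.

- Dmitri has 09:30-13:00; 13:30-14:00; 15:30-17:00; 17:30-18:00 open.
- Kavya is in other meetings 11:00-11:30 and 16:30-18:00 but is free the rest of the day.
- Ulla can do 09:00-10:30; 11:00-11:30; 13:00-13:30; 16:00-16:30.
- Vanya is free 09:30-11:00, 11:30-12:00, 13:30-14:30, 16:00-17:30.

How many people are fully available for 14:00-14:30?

2

Dmitri free: 09:30-13:00, 13:30-14:00, 15:30-17:00, 17:30-18:00.
Kavya free: 09:00-11:00, 11:30-16:30 (invert busy blocks within the working day).
Ulla free: 09:00-10:30, 11:00-11:30, 13:00-13:30, 16:00-16:30.
Vanya free: 09:30-11:00, 11:30-12:00, 13:30-14:30, 16:00-17:30.
Kavya and Vanya can make the full 14:00-14:30 slot — that's 2.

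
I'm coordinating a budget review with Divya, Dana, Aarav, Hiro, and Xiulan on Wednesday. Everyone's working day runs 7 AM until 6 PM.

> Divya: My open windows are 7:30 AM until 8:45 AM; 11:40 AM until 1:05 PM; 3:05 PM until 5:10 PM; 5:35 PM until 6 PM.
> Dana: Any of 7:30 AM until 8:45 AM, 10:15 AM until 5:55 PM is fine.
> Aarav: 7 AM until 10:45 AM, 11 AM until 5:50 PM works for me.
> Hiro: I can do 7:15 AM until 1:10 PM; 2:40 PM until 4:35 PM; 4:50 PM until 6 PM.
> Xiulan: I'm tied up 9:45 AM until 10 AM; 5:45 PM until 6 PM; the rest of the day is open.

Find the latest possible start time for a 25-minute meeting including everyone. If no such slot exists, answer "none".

Divya free: 07:30-08:45, 11:40-13:05, 15:05-17:10, 17:35-18:00.
Dana free: 07:30-08:45, 10:15-17:55.
Aarav free: 07:00-10:45, 11:00-17:50.
Hiro free: 07:15-13:10, 14:40-16:35, 16:50-18:00.
Xiulan free: 07:00-09:45, 10:00-17:45 (invert busy blocks within the working day).
Divya ∩ Dana: 07:30-08:45, 11:40-13:05, 15:05-17:10, 17:35-17:55.
Divya ∩ Dana ∩ Aarav: 07:30-08:45, 11:40-13:05, 15:05-17:10, 17:35-17:50.
Divya ∩ Dana ∩ Aarav ∩ Hiro: 07:30-08:45, 11:40-13:05, 15:05-16:35, 16:50-17:10, 17:35-17:50.
Divya ∩ Dana ∩ Aarav ∩ Hiro ∩ Xiulan: 07:30-08:45, 11:40-13:05, 15:05-16:35, 16:50-17:10, 17:35-17:45.
So the common availability across everyone is 07:30-08:45, 11:40-13:05, 15:05-16:35, 16:50-17:10, 17:35-17:45.
The last common window of at least 25 minutes is 15:05-16:35; a 25-minute meeting can start as late as 16:10 and still end by 16:35.

16:10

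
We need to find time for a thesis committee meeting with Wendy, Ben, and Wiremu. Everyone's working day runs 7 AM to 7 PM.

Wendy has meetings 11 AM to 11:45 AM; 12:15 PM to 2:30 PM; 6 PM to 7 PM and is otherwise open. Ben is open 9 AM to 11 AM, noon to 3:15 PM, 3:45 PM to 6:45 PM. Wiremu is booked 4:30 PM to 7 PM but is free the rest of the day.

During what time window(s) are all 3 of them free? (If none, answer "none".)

Wendy free: 07:00-11:00, 11:45-12:15, 14:30-18:00 (invert busy blocks within the working day).
Ben free: 09:00-11:00, 12:00-15:15, 15:45-18:45.
Wiremu free: 07:00-16:30 (invert busy blocks within the working day).
Wendy ∩ Ben: 09:00-11:00, 12:00-12:15, 14:30-15:15, 15:45-18:00.
Wendy ∩ Ben ∩ Wiremu: 09:00-11:00, 12:00-12:15, 14:30-15:15, 15:45-16:30.
So the common availability across everyone is 09:00-11:00, 12:00-12:15, 14:30-15:15, 15:45-16:30.

09:00-11:00, 12:00-12:15, 14:30-15:15, 15:45-16:30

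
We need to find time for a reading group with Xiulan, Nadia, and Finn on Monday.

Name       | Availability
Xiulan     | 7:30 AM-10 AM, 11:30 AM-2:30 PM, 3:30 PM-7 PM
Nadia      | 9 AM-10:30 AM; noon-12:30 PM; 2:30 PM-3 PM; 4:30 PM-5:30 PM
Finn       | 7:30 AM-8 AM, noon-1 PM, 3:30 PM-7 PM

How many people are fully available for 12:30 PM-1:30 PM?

Xiulan can make the full 12:30-13:30 slot — that's 1.

1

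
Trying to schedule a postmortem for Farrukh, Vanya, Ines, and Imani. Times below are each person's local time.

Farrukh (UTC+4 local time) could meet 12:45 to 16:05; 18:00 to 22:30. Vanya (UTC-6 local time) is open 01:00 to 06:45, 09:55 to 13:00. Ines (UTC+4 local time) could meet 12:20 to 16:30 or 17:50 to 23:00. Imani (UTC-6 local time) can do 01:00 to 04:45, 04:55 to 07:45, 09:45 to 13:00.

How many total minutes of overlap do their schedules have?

345

Farrukh in UTC: 08:45-12:05, 14:00-18:30 (subtract 4h to convert from UTC+4).
Vanya in UTC: 07:00-12:45, 15:55-19:00 (add 6h to convert from UTC-6).
Ines in UTC: 08:20-12:30, 13:50-19:00 (subtract 4h to convert from UTC+4).
Imani in UTC: 07:00-10:45, 10:55-13:45, 15:45-19:00 (add 6h to convert from UTC-6).
Farrukh ∩ Vanya: 08:45-12:05, 15:55-18:30.
Farrukh ∩ Vanya ∩ Ines: 08:45-12:05, 15:55-18:30.
Farrukh ∩ Vanya ∩ Ines ∩ Imani: 08:45-10:45, 10:55-12:05, 15:55-18:30.
Summing the common windows: 120 + 70 + 155 = 345 minutes.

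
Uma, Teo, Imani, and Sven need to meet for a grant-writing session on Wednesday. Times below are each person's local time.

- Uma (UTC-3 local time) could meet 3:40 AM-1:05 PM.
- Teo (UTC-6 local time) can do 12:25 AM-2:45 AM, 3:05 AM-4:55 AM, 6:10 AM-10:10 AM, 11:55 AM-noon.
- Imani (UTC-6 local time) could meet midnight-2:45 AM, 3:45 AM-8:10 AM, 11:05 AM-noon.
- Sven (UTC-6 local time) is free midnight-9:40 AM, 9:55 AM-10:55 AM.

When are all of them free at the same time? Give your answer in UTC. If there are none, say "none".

Uma in UTC: 06:40-16:05 (add 3h to convert from UTC-3).
Teo in UTC: 06:25-08:45, 09:05-10:55, 12:10-16:10, 17:55-18:00 (add 6h to convert from UTC-6).
Imani in UTC: 06:00-08:45, 09:45-14:10, 17:05-18:00 (add 6h to convert from UTC-6).
Sven in UTC: 06:00-15:40, 15:55-16:55 (add 6h to convert from UTC-6).
Uma ∩ Teo: 06:40-08:45, 09:05-10:55, 12:10-16:05.
Uma ∩ Teo ∩ Imani: 06:40-08:45, 09:45-10:55, 12:10-14:10.
Uma ∩ Teo ∩ Imani ∩ Sven: 06:40-08:45, 09:45-10:55, 12:10-14:10.

06:40-08:45, 09:45-10:55, 12:10-14:10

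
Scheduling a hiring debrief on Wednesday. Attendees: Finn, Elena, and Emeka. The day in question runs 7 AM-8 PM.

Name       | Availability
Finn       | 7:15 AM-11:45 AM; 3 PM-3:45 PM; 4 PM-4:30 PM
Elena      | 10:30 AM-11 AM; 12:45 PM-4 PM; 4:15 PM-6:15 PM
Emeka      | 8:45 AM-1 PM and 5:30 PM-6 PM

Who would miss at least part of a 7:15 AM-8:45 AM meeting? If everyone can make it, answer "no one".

Elena, Emeka

Finn: free for 07:15-08:45. Elena: not fully free for 07:15-08:45. Emeka: not fully free for 07:15-08:45.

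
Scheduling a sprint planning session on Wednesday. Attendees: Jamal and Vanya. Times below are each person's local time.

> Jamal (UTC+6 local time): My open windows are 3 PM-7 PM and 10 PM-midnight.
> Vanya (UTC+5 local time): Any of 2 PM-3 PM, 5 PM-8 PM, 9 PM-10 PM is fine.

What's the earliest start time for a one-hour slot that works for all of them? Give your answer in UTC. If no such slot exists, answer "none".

09:00

Jamal in UTC: 09:00-13:00, 16:00-18:00 (subtract 6h to convert from UTC+6).
Vanya in UTC: 09:00-10:00, 12:00-15:00, 16:00-17:00 (subtract 5h to convert from UTC+5).
Jamal ∩ Vanya: 09:00-10:00, 12:00-13:00, 16:00-17:00.
Those are the intersection windows.
The first common window of at least 60 minutes is 09:00-10:00, so the earliest start is 09:00.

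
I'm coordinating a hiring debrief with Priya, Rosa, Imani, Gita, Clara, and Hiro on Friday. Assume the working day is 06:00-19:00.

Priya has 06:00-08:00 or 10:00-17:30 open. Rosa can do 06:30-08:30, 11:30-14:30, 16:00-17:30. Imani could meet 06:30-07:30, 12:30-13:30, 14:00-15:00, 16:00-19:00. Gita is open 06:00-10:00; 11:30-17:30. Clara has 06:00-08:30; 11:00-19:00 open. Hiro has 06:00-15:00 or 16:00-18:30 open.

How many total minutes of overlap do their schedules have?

Priya ∩ Rosa: 06:30-08:00, 11:30-14:30, 16:00-17:30.
Priya ∩ Rosa ∩ Imani: 06:30-07:30, 12:30-13:30, 14:00-14:30, 16:00-17:30.
Priya ∩ Rosa ∩ Imani ∩ Gita: 06:30-07:30, 12:30-13:30, 14:00-14:30, 16:00-17:30.
Priya ∩ Rosa ∩ Imani ∩ Gita ∩ Clara: 06:30-07:30, 12:30-13:30, 14:00-14:30, 16:00-17:30.
Priya ∩ Rosa ∩ Imani ∩ Gita ∩ Clara ∩ Hiro: 06:30-07:30, 12:30-13:30, 14:00-14:30, 16:00-17:30.
Those are the intersection windows.
Summing the common windows: 60 + 60 + 30 + 90 = 240 minutes.

240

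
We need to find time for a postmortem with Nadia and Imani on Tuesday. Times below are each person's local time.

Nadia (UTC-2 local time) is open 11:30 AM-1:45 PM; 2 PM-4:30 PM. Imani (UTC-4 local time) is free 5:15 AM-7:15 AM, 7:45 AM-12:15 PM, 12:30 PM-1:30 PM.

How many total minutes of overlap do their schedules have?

210

Nadia in UTC: 13:30-15:45, 16:00-18:30 (add 2h to convert from UTC-2).
Imani in UTC: 09:15-11:15, 11:45-16:15, 16:30-17:30 (add 4h to convert from UTC-4).
Nadia ∩ Imani: 13:30-15:45, 16:00-16:15, 16:30-17:30.
So the common availability across everyone is 13:30-15:45, 16:00-16:15, 16:30-17:30.
Summing the common windows: 135 + 15 + 60 = 210 minutes.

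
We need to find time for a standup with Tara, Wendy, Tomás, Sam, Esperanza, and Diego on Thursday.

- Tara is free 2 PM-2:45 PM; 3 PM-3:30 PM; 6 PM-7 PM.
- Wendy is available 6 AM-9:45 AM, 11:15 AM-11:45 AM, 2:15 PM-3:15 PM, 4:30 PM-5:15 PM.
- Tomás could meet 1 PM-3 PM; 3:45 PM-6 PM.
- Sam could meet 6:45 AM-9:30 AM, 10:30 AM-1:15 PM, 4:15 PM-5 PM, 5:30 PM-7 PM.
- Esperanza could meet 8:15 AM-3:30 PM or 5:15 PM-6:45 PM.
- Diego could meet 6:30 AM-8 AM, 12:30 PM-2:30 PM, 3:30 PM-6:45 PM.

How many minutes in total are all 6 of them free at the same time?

0

Tara ∩ Wendy: 14:15-14:45, 15:00-15:15.
Tara ∩ Wendy ∩ Tomás: 14:15-14:45.
Tara ∩ Wendy ∩ Tomás ∩ Sam: ∅.
Tara ∩ Wendy ∩ Tomás ∩ Sam ∩ Esperanza: ∅.
Tara ∩ Wendy ∩ Tomás ∩ Sam ∩ Esperanza ∩ Diego: ∅.
There is no time when everyone is free.
There is no common window, so the total is 0 minutes.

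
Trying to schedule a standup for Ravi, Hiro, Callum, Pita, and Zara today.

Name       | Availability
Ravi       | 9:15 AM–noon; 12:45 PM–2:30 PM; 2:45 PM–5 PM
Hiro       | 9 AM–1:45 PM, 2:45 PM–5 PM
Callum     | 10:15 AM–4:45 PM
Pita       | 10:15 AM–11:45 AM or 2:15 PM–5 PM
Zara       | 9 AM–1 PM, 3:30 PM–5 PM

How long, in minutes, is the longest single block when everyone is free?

Ravi ∩ Hiro: 09:15-12:00, 12:45-13:45, 14:45-17:00.
Ravi ∩ Hiro ∩ Callum: 10:15-12:00, 12:45-13:45, 14:45-16:45.
Ravi ∩ Hiro ∩ Callum ∩ Pita: 10:15-11:45, 14:45-16:45.
Ravi ∩ Hiro ∩ Callum ∩ Pita ∩ Zara: 10:15-11:45, 15:30-16:45.
The longest is 10:15-11:45 at 90 minutes.

90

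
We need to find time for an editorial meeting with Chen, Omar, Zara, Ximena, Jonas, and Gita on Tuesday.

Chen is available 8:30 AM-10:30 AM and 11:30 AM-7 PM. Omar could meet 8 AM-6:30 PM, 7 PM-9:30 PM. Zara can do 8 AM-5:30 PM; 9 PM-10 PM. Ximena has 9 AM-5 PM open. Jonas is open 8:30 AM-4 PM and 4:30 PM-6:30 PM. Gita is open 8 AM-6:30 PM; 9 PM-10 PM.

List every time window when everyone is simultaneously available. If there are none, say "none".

Chen ∩ Omar: 08:30-10:30, 11:30-18:30.
Chen ∩ Omar ∩ Zara: 08:30-10:30, 11:30-17:30.
Chen ∩ Omar ∩ Zara ∩ Ximena: 09:00-10:30, 11:30-17:00.
Chen ∩ Omar ∩ Zara ∩ Ximena ∩ Jonas: 09:00-10:30, 11:30-16:00, 16:30-17:00.
Chen ∩ Omar ∩ Zara ∩ Ximena ∩ Jonas ∩ Gita: 09:00-10:30, 11:30-16:00, 16:30-17:00.

09:00-10:30, 11:30-16:00, 16:30-17:00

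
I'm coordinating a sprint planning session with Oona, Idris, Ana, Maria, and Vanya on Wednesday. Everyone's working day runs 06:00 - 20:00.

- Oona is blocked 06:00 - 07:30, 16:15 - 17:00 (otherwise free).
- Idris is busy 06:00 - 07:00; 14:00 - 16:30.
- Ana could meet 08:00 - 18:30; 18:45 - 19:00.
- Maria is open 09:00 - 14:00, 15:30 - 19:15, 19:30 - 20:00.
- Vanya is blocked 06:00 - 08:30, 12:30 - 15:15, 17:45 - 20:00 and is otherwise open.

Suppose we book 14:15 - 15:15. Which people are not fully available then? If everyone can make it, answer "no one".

Oona free: 07:30-16:15, 17:00-20:00 (invert busy blocks within the working day).
Idris free: 07:00-14:00, 16:30-20:00 (invert busy blocks within the working day).
Ana free: 08:00-18:30, 18:45-19:00.
Maria free: 09:00-14:00, 15:30-19:15, 19:30-20:00.
Vanya free: 08:30-12:30, 15:15-17:45 (invert busy blocks within the working day).
Oona: free for 14:15-15:15. Idris: not fully free for 14:15-15:15. Ana: free for 14:15-15:15. Maria: not fully free for 14:15-15:15. Vanya: not fully free for 14:15-15:15.

Idris, Maria, Vanya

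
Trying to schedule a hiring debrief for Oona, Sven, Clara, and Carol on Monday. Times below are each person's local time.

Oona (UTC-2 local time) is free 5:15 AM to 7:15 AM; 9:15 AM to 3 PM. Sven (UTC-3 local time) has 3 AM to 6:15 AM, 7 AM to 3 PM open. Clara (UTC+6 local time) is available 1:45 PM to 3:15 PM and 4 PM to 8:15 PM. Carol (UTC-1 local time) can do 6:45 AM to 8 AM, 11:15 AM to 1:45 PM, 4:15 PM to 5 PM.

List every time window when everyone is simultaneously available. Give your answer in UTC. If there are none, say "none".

Oona in UTC: 07:15-09:15, 11:15-17:00 (add 2h to convert from UTC-2).
Sven in UTC: 06:00-09:15, 10:00-18:00 (add 3h to convert from UTC-3).
Clara in UTC: 07:45-09:15, 10:00-14:15 (subtract 6h to convert from UTC+6).
Carol in UTC: 07:45-09:00, 12:15-14:45, 17:15-18:00 (add 1h to convert from UTC-1).
Oona ∩ Sven: 07:15-09:15, 11:15-17:00.
Oona ∩ Sven ∩ Clara: 07:45-09:15, 11:15-14:15.
Oona ∩ Sven ∩ Clara ∩ Carol: 07:45-09:00, 12:15-14:15.

07:45-09:00, 12:15-14:15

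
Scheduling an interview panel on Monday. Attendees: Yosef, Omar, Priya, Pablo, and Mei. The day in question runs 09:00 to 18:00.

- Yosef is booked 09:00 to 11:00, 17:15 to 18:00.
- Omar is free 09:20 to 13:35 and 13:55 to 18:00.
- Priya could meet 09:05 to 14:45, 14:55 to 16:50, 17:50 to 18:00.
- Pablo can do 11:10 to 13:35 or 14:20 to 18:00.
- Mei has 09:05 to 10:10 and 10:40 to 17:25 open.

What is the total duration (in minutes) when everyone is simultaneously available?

Yosef free: 11:00-17:15 (invert busy blocks within the working day).
Omar free: 09:20-13:35, 13:55-18:00.
Priya free: 09:05-14:45, 14:55-16:50, 17:50-18:00.
Pablo free: 11:10-13:35, 14:20-18:00.
Mei free: 09:05-10:10, 10:40-17:25.
Yosef ∩ Omar: 11:00-13:35, 13:55-17:15.
Yosef ∩ Omar ∩ Priya: 11:00-13:35, 13:55-14:45, 14:55-16:50.
Yosef ∩ Omar ∩ Priya ∩ Pablo: 11:10-13:35, 14:20-14:45, 14:55-16:50.
Yosef ∩ Omar ∩ Priya ∩ Pablo ∩ Mei: 11:10-13:35, 14:20-14:45, 14:55-16:50.
Summing the common windows: 145 + 25 + 115 = 285 minutes.

285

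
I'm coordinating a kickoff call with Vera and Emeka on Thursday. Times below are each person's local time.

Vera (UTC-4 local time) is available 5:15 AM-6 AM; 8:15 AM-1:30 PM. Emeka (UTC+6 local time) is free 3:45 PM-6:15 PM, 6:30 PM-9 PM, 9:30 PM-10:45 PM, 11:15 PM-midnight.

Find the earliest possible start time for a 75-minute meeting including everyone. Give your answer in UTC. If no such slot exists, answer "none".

12:30

Vera in UTC: 09:15-10:00, 12:15-17:30 (add 4h to convert from UTC-4).
Emeka in UTC: 09:45-12:15, 12:30-15:00, 15:30-16:45, 17:15-18:00 (subtract 6h to convert from UTC+6).
Vera ∩ Emeka: 09:45-10:00, 12:30-15:00, 15:30-16:45, 17:15-17:30.
The first common window of at least 75 minutes is 12:30-15:00, so the earliest start is 12:30.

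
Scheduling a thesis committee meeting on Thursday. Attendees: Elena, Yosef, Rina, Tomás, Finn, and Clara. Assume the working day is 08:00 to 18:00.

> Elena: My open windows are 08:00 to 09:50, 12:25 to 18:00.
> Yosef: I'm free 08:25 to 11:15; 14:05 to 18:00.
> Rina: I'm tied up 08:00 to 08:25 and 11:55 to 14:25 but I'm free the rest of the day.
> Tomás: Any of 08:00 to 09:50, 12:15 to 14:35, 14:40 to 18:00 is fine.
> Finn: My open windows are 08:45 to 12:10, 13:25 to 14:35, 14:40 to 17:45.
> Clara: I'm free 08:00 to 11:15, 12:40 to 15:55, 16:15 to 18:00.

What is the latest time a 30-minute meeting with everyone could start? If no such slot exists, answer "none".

17:15

Elena free: 08:00-09:50, 12:25-18:00.
Yosef free: 08:25-11:15, 14:05-18:00.
Rina free: 08:25-11:55, 14:25-18:00 (invert busy blocks within the working day).
Tomás free: 08:00-09:50, 12:15-14:35, 14:40-18:00.
Finn free: 08:45-12:10, 13:25-14:35, 14:40-17:45.
Clara free: 08:00-11:15, 12:40-15:55, 16:15-18:00.
Elena ∩ Yosef: 08:25-09:50, 14:05-18:00.
Elena ∩ Yosef ∩ Rina: 08:25-09:50, 14:25-18:00.
Elena ∩ Yosef ∩ Rina ∩ Tomás: 08:25-09:50, 14:25-14:35, 14:40-18:00.
Elena ∩ Yosef ∩ Rina ∩ Tomás ∩ Finn: 08:45-09:50, 14:25-14:35, 14:40-17:45.
Elena ∩ Yosef ∩ Rina ∩ Tomás ∩ Finn ∩ Clara: 08:45-09:50, 14:25-14:35, 14:40-15:55, 16:15-17:45.
The last common window of at least 30 minutes is 16:15-17:45; a 30-minute meeting can start as late as 17:15 and still end by 17:45.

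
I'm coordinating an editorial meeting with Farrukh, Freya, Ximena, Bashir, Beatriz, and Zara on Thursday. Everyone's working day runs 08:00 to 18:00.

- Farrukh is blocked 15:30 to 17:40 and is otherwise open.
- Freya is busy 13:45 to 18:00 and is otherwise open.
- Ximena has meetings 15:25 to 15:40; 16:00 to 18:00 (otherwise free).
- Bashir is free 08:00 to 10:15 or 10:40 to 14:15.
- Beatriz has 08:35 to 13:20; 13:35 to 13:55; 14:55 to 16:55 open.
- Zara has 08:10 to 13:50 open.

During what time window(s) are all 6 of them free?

08:35-10:15, 10:40-13:20, 13:35-13:45

Farrukh free: 08:00-15:30, 17:40-18:00 (invert busy blocks within the working day).
Freya free: 08:00-13:45 (invert busy blocks within the working day).
Ximena free: 08:00-15:25, 15:40-16:00 (invert busy blocks within the working day).
Bashir free: 08:00-10:15, 10:40-14:15.
Beatriz free: 08:35-13:20, 13:35-13:55, 14:55-16:55.
Zara free: 08:10-13:50.
Farrukh ∩ Freya: 08:00-13:45.
Farrukh ∩ Freya ∩ Ximena: 08:00-13:45.
Farrukh ∩ Freya ∩ Ximena ∩ Bashir: 08:00-10:15, 10:40-13:45.
Farrukh ∩ Freya ∩ Ximena ∩ Bashir ∩ Beatriz: 08:35-10:15, 10:40-13:20, 13:35-13:45.
Farrukh ∩ Freya ∩ Ximena ∩ Bashir ∩ Beatriz ∩ Zara: 08:35-10:15, 10:40-13:20, 13:35-13:45.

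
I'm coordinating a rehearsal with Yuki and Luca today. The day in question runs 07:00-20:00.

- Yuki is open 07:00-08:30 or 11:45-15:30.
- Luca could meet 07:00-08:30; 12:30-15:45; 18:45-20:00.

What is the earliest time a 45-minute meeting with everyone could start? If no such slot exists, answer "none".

07:00

Yuki ∩ Luca: 07:00-08:30, 12:30-15:30.
The first common window of at least 45 minutes is 07:00-08:30, so the earliest start is 07:00.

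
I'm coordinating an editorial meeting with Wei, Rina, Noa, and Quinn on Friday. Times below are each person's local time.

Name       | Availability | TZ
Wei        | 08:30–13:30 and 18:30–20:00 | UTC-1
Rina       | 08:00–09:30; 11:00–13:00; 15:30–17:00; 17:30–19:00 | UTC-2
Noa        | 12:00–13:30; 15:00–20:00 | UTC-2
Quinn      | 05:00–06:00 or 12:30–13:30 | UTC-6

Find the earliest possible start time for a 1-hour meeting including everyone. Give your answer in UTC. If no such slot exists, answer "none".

none

Wei in UTC: 09:30-14:30, 19:30-21:00 (add 1h to convert from UTC-1).
Rina in UTC: 10:00-11:30, 13:00-15:00, 17:30-19:00, 19:30-21:00 (add 2h to convert from UTC-2).
Noa in UTC: 14:00-15:30, 17:00-22:00 (add 2h to convert from UTC-2).
Quinn in UTC: 11:00-12:00, 18:30-19:30 (add 6h to convert from UTC-6).
Wei ∩ Rina: 10:00-11:30, 13:00-14:30, 19:30-21:00.
Wei ∩ Rina ∩ Noa: 14:00-14:30, 19:30-21:00.
Wei ∩ Rina ∩ Noa ∩ Quinn: ∅.
There is no time when everyone is free.
No common window is at least 60 minutes long.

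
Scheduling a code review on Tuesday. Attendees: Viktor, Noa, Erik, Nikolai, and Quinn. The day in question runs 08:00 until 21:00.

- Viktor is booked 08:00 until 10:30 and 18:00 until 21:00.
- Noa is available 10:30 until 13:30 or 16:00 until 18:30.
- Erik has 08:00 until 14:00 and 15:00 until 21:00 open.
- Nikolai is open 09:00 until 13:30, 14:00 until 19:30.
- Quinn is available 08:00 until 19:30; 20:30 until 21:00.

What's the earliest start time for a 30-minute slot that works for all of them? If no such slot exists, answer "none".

Viktor free: 10:30-18:00 (invert busy blocks within the working day).
Noa free: 10:30-13:30, 16:00-18:30.
Erik free: 08:00-14:00, 15:00-21:00.
Nikolai free: 09:00-13:30, 14:00-19:30.
Quinn free: 08:00-19:30, 20:30-21:00.
Viktor ∩ Noa: 10:30-13:30, 16:00-18:00.
Viktor ∩ Noa ∩ Erik: 10:30-13:30, 16:00-18:00.
Viktor ∩ Noa ∩ Erik ∩ Nikolai: 10:30-13:30, 16:00-18:00.
Viktor ∩ Noa ∩ Erik ∩ Nikolai ∩ Quinn: 10:30-13:30, 16:00-18:00.
So the common availability across everyone is 10:30-13:30, 16:00-18:00.
The first common window of at least 30 minutes is 10:30-13:30, so the earliest start is 10:30.

10:30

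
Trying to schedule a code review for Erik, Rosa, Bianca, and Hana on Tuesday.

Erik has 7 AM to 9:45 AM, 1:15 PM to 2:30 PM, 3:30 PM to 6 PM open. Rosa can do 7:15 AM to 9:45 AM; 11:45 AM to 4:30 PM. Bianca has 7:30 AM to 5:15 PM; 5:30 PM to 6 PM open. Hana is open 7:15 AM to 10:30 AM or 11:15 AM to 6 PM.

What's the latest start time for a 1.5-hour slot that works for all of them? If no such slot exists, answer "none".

Erik ∩ Rosa: 07:15-09:45, 13:15-14:30, 15:30-16:30.
Erik ∩ Rosa ∩ Bianca: 07:30-09:45, 13:15-14:30, 15:30-16:30.
Erik ∩ Rosa ∩ Bianca ∩ Hana: 07:30-09:45, 13:15-14:30, 15:30-16:30.
So the common availability across everyone is 07:30-09:45, 13:15-14:30, 15:30-16:30.
The last common window of at least 90 minutes is 07:30-09:45; a 90-minute meeting can start as late as 08:15 and still end by 09:45.

08:15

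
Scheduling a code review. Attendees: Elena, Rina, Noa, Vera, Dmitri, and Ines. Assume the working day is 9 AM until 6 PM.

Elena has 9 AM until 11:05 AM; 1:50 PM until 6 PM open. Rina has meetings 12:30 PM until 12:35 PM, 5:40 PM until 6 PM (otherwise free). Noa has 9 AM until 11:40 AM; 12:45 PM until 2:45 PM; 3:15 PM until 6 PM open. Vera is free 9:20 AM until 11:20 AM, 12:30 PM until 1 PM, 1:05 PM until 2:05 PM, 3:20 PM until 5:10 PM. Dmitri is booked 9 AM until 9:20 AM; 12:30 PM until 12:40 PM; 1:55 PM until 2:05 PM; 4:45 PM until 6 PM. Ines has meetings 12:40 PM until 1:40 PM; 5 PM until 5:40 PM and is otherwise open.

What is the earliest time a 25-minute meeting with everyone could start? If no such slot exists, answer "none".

09:20

Elena free: 09:00-11:05, 13:50-18:00.
Rina free: 09:00-12:30, 12:35-17:40 (invert busy blocks within the working day).
Noa free: 09:00-11:40, 12:45-14:45, 15:15-18:00.
Vera free: 09:20-11:20, 12:30-13:00, 13:05-14:05, 15:20-17:10.
Dmitri free: 09:20-12:30, 12:40-13:55, 14:05-16:45 (invert busy blocks within the working day).
Ines free: 09:00-12:40, 13:40-17:00, 17:40-18:00 (invert busy blocks within the working day).
Elena ∩ Rina: 09:00-11:05, 13:50-17:40.
Elena ∩ Rina ∩ Noa: 09:00-11:05, 13:50-14:45, 15:15-17:40.
Elena ∩ Rina ∩ Noa ∩ Vera: 09:20-11:05, 13:50-14:05, 15:20-17:10.
Elena ∩ Rina ∩ Noa ∩ Vera ∩ Dmitri: 09:20-11:05, 13:50-13:55, 15:20-16:45.
Elena ∩ Rina ∩ Noa ∩ Vera ∩ Dmitri ∩ Ines: 09:20-11:05, 13:50-13:55, 15:20-16:45.
The first common window of at least 25 minutes is 09:20-11:05, so the earliest start is 09:20.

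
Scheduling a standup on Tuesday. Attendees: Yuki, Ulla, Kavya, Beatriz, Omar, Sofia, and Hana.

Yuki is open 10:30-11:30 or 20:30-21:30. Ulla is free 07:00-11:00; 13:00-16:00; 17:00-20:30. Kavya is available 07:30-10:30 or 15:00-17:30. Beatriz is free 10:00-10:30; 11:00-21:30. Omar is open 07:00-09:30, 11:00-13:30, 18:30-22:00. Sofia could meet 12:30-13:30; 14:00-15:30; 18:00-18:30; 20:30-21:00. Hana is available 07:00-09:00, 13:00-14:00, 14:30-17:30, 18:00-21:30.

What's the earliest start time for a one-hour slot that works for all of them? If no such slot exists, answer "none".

Yuki ∩ Ulla: 10:30-11:00.
Yuki ∩ Ulla ∩ Kavya: ∅.
Yuki ∩ Ulla ∩ Kavya ∩ Beatriz: ∅.
Yuki ∩ Ulla ∩ Kavya ∩ Beatriz ∩ Omar: ∅.
Yuki ∩ Ulla ∩ Kavya ∩ Beatriz ∩ Omar ∩ Sofia: ∅.
Yuki ∩ Ulla ∩ Kavya ∩ Beatriz ∩ Omar ∩ Sofia ∩ Hana: ∅.
There is no time when everyone is free.
No common window is at least 60 minutes long.

none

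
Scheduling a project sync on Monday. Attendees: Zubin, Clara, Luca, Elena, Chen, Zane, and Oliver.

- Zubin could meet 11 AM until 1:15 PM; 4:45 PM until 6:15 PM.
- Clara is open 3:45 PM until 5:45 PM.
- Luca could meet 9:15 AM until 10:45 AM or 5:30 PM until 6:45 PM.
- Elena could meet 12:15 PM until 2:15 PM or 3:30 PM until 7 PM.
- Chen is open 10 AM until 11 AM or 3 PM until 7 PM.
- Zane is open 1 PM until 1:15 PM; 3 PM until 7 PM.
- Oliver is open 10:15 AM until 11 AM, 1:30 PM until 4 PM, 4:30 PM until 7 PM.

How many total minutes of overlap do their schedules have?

Zubin ∩ Clara: 16:45-17:45.
Zubin ∩ Clara ∩ Luca: 17:30-17:45.
Zubin ∩ Clara ∩ Luca ∩ Elena: 17:30-17:45.
Zubin ∩ Clara ∩ Luca ∩ Elena ∩ Chen: 17:30-17:45.
Zubin ∩ Clara ∩ Luca ∩ Elena ∩ Chen ∩ Zane: 17:30-17:45.
Zubin ∩ Clara ∩ Luca ∩ Elena ∩ Chen ∩ Zane ∩ Oliver: 17:30-17:45.
Those are the intersection windows.
That's a single block of 15 minutes.

15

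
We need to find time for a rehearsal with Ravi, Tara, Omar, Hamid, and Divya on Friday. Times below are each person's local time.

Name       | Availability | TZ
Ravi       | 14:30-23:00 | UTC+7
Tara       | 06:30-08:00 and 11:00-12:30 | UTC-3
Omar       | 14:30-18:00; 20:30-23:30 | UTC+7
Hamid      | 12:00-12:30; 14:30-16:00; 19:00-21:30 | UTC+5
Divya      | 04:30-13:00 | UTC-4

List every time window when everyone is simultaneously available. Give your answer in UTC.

Ravi in UTC: 07:30-16:00 (subtract 7h to convert from UTC+7).
Tara in UTC: 09:30-11:00, 14:00-15:30 (add 3h to convert from UTC-3).
Omar in UTC: 07:30-11:00, 13:30-16:30 (subtract 7h to convert from UTC+7).
Hamid in UTC: 07:00-07:30, 09:30-11:00, 14:00-16:30 (subtract 5h to convert from UTC+5).
Divya in UTC: 08:30-17:00 (add 4h to convert from UTC-4).
Ravi ∩ Tara: 09:30-11:00, 14:00-15:30.
Ravi ∩ Tara ∩ Omar: 09:30-11:00, 14:00-15:30.
Ravi ∩ Tara ∩ Omar ∩ Hamid: 09:30-11:00, 14:00-15:30.
Ravi ∩ Tara ∩ Omar ∩ Hamid ∩ Divya: 09:30-11:00, 14:00-15:30.
So the common availability across everyone is 09:30-11:00, 14:00-15:30.

09:30-11:00, 14:00-15:30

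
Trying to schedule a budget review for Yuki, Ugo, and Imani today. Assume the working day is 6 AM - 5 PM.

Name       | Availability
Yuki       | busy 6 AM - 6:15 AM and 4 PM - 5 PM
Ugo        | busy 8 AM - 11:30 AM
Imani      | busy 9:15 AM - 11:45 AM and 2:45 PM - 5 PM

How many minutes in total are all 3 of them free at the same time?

285

Yuki free: 06:15-16:00 (invert busy blocks within the working day).
Ugo free: 06:00-08:00, 11:30-17:00 (invert busy blocks within the working day).
Imani free: 06:00-09:15, 11:45-14:45 (invert busy blocks within the working day).
Yuki ∩ Ugo: 06:15-08:00, 11:30-16:00.
Yuki ∩ Ugo ∩ Imani: 06:15-08:00, 11:45-14:45.
Summing the common windows: 105 + 180 = 285 minutes.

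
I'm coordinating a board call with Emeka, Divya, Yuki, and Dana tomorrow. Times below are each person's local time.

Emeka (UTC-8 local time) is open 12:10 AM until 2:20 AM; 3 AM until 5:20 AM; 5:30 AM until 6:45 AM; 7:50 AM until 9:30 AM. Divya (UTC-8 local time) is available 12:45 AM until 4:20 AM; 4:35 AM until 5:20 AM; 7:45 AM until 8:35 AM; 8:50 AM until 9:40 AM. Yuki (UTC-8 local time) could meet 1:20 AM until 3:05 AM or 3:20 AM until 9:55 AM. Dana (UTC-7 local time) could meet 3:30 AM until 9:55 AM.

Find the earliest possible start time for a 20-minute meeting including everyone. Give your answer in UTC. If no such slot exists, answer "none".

Emeka in UTC: 08:10-10:20, 11:00-13:20, 13:30-14:45, 15:50-17:30 (add 8h to convert from UTC-8).
Divya in UTC: 08:45-12:20, 12:35-13:20, 15:45-16:35, 16:50-17:40 (add 8h to convert from UTC-8).
Yuki in UTC: 09:20-11:05, 11:20-17:55 (add 8h to convert from UTC-8).
Dana in UTC: 10:30-16:55 (add 7h to convert from UTC-7).
Emeka ∩ Divya: 08:45-10:20, 11:00-12:20, 12:35-13:20, 15:50-16:35, 16:50-17:30.
Emeka ∩ Divya ∩ Yuki: 09:20-10:20, 11:00-11:05, 11:20-12:20, 12:35-13:20, 15:50-16:35, 16:50-17:30.
Emeka ∩ Divya ∩ Yuki ∩ Dana: 11:00-11:05, 11:20-12:20, 12:35-13:20, 15:50-16:35, 16:50-16:55.
Those are the intersection windows.
The first common window of at least 20 minutes is 11:20-12:20, so the earliest start is 11:20.

11:20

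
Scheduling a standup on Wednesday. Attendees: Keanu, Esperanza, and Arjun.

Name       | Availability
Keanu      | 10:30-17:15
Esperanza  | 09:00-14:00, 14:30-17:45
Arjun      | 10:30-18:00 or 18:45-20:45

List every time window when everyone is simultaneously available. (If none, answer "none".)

10:30-14:00, 14:30-17:15

Keanu ∩ Esperanza: 10:30-14:00, 14:30-17:15.
Keanu ∩ Esperanza ∩ Arjun: 10:30-14:00, 14:30-17:15.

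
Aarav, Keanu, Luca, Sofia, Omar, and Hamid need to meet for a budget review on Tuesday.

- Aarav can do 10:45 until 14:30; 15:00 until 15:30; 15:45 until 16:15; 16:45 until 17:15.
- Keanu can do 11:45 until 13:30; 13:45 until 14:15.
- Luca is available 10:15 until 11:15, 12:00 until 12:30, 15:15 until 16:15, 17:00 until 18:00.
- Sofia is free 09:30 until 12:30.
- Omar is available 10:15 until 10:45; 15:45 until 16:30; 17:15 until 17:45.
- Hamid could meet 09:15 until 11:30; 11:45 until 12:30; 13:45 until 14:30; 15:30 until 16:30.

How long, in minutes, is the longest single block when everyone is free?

0

Aarav ∩ Keanu: 11:45-13:30, 13:45-14:15.
Aarav ∩ Keanu ∩ Luca: 12:00-12:30.
Aarav ∩ Keanu ∩ Luca ∩ Sofia: 12:00-12:30.
Aarav ∩ Keanu ∩ Luca ∩ Sofia ∩ Omar: ∅.
Aarav ∩ Keanu ∩ Luca ∩ Sofia ∩ Omar ∩ Hamid: ∅.
There is no time when everyone is free.
No common window exists, so the longest block is 0 minutes.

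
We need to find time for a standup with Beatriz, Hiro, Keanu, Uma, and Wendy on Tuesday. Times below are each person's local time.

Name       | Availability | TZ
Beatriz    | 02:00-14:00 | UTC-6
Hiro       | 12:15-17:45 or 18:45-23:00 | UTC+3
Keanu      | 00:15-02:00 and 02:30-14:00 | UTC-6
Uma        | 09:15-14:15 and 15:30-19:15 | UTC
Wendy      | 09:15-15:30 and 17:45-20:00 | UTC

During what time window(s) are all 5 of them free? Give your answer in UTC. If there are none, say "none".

Beatriz in UTC: 08:00-20:00 (add 6h to convert from UTC-6).
Hiro in UTC: 09:15-14:45, 15:45-20:00 (subtract 3h to convert from UTC+3).
Keanu in UTC: 06:15-08:00, 08:30-20:00 (add 6h to convert from UTC-6).
Uma in UTC: 09:15-14:15, 15:30-19:15.
Wendy in UTC: 09:15-15:30, 17:45-20:00.
Beatriz ∩ Hiro: 09:15-14:45, 15:45-20:00.
Beatriz ∩ Hiro ∩ Keanu: 09:15-14:45, 15:45-20:00.
Beatriz ∩ Hiro ∩ Keanu ∩ Uma: 09:15-14:15, 15:45-19:15.
Beatriz ∩ Hiro ∩ Keanu ∩ Uma ∩ Wendy: 09:15-14:15, 17:45-19:15.
Those are the intersection windows.

09:15-14:15, 17:45-19:15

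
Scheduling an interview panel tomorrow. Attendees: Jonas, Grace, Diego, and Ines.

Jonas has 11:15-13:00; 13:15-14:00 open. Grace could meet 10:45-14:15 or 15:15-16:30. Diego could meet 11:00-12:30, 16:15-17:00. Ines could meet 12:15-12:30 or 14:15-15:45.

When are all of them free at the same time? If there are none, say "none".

12:15-12:30

Jonas ∩ Grace: 11:15-13:00, 13:15-14:00.
Jonas ∩ Grace ∩ Diego: 11:15-12:30.
Jonas ∩ Grace ∩ Diego ∩ Ines: 12:15-12:30.
Those are the intersection windows.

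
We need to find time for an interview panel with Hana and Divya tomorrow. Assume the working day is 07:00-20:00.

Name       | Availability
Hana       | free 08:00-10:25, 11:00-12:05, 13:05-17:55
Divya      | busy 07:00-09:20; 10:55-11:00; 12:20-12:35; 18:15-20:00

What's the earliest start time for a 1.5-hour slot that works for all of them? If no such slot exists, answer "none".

Hana free: 08:00-10:25, 11:00-12:05, 13:05-17:55.
Divya free: 09:20-10:55, 11:00-12:20, 12:35-18:15 (invert busy blocks within the working day).
Hana ∩ Divya: 09:20-10:25, 11:00-12:05, 13:05-17:55.
The first common window of at least 90 minutes is 13:05-17:55, so the earliest start is 13:05.

13:05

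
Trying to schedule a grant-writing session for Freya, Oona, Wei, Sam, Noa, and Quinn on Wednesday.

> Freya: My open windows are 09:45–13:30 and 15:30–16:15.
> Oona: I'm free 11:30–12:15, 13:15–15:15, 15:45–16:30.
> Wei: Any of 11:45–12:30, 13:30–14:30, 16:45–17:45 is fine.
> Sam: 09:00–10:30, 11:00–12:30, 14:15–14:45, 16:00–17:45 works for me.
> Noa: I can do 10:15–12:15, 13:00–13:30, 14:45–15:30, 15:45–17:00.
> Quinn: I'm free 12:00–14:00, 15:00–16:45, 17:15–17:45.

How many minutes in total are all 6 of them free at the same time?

15

Freya ∩ Oona: 11:30-12:15, 13:15-13:30, 15:45-16:15.
Freya ∩ Oona ∩ Wei: 11:45-12:15.
Freya ∩ Oona ∩ Wei ∩ Sam: 11:45-12:15.
Freya ∩ Oona ∩ Wei ∩ Sam ∩ Noa: 11:45-12:15.
Freya ∩ Oona ∩ Wei ∩ Sam ∩ Noa ∩ Quinn: 12:00-12:15.
So the common availability across everyone is 12:00-12:15.
That's a single block of 15 minutes.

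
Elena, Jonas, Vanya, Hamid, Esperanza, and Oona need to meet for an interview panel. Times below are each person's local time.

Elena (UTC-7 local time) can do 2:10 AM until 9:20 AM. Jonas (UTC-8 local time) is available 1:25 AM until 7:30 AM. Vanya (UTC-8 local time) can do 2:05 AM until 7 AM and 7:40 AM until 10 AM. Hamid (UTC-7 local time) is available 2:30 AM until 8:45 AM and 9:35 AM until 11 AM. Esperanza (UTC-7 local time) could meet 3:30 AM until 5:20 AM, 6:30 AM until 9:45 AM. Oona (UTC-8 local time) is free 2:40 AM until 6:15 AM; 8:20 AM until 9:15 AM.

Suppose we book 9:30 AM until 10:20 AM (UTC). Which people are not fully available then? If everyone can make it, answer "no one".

Esperanza, Oona, Vanya

Elena in UTC: 09:10-16:20 (add 7h to convert from UTC-7).
Jonas in UTC: 09:25-15:30 (add 8h to convert from UTC-8).
Vanya in UTC: 10:05-15:00, 15:40-18:00 (add 8h to convert from UTC-8).
Hamid in UTC: 09:30-15:45, 16:35-18:00 (add 7h to convert from UTC-7).
Esperanza in UTC: 10:30-12:20, 13:30-16:45 (add 7h to convert from UTC-7).
Oona in UTC: 10:40-14:15, 16:20-17:15 (add 8h to convert from UTC-8).
Elena: free for 09:30-10:20. Jonas: free for 09:30-10:20. Vanya: not fully free for 09:30-10:20. Hamid: free for 09:30-10:20. Esperanza: not fully free for 09:30-10:20. Oona: not fully free for 09:30-10:20.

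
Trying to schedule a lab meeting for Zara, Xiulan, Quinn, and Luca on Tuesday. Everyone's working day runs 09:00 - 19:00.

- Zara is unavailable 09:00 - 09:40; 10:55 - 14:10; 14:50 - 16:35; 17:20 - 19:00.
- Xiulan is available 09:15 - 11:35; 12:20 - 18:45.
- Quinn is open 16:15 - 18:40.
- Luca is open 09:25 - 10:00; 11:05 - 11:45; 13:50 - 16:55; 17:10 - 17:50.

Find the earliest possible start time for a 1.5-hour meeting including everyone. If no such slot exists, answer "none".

none

Zara free: 09:40-10:55, 14:10-14:50, 16:35-17:20 (invert busy blocks within the working day).
Xiulan free: 09:15-11:35, 12:20-18:45.
Quinn free: 16:15-18:40.
Luca free: 09:25-10:00, 11:05-11:45, 13:50-16:55, 17:10-17:50.
Zara ∩ Xiulan: 09:40-10:55, 14:10-14:50, 16:35-17:20.
Zara ∩ Xiulan ∩ Quinn: 16:35-17:20.
Zara ∩ Xiulan ∩ Quinn ∩ Luca: 16:35-16:55, 17:10-17:20.
So the common availability across everyone is 16:35-16:55, 17:10-17:20.
No common window is at least 90 minutes long.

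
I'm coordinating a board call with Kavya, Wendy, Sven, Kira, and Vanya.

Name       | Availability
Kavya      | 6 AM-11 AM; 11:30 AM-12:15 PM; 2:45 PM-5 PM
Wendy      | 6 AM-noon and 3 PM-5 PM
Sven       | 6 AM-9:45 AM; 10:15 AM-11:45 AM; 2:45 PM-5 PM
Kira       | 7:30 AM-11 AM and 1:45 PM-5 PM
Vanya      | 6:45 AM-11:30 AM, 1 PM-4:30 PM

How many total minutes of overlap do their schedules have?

270

Kavya ∩ Wendy: 06:00-11:00, 11:30-12:00, 15:00-17:00.
Kavya ∩ Wendy ∩ Sven: 06:00-09:45, 10:15-11:00, 11:30-11:45, 15:00-17:00.
Kavya ∩ Wendy ∩ Sven ∩ Kira: 07:30-09:45, 10:15-11:00, 15:00-17:00.
Kavya ∩ Wendy ∩ Sven ∩ Kira ∩ Vanya: 07:30-09:45, 10:15-11:00, 15:00-16:30.
Summing the common windows: 135 + 45 + 90 = 270 minutes.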